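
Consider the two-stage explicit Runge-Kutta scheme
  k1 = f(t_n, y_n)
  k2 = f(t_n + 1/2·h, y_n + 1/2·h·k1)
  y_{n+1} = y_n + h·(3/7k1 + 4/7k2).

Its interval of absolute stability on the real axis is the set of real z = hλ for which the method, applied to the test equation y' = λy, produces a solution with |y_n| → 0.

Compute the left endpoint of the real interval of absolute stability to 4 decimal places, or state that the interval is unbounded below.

z* = -3.5000.

Set f=λy, z=hλ:
  k1=λy_n ⇒ h·k1=z·y_n;  k2=λ(1+1/2z)y_n ⇒ h·k2=z(1+1/2z)y_n
  y_{n+1}/y_n = 1 + 3/7z + 4/7z(1+1/2z) = 1 + z + 2/7z²
  ⇒ R(z) = 1 + z + 2/7z².

Solve |R(x)|<1 on ℝ⁻.
x=-0.92: |R|=0.3218
R=1: x+2/7x²=0 ⇒ x=−7/2=-3.5000; min R=1−1/(4·2/7)=0.1250>−1
Confirm numerically:
  x=-3.272: |R|=0.78685 <1
  x=-2.462: |R|=0.26984 <1
  x=-1.993: |R|=0.14187 <1
  x=-4.056: |R|=1.64432 >1
  x=-3.977: |R|=1.54201 >1
Interval (-3.5000, 0).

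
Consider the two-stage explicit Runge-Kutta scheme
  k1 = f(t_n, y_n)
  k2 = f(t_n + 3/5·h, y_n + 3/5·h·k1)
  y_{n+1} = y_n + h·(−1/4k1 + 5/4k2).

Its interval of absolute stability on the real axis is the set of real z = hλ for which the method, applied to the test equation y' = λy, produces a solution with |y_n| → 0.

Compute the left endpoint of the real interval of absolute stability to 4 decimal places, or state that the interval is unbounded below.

Set f=λy, z=hλ:
  k1=λy_n ⇒ h·k1=z·y_n;  k2=λ(1+3/5z)y_n ⇒ h·k2=z(1+3/5z)y_n
  y_{n+1}/y_n = 1 − 1/4z + 5/4z(1+3/5z) = 1 + z + 3/4z²
  R(z) = 1 + z + 3/4z².

Find x<0 with |R(x)|<1.
x=-0.78: |R|=0.6763
R=1: x+3/4x²=0 ⇒ x=−4/3=-1.3333; min R=1−1/(4·3/4)=0.6667>−1
Confirm numerically:
  x=-1.099: |R|=0.80685 <1
  x=-0.774: |R|=0.67531 <1
  x=-0.566: |R|=0.67427 <1
  x=-1.550: |R|=1.25188 >1
  x=-1.505: |R|=1.19377 >1
Interval (-1.3333, 0).

left endpoint -1.3333.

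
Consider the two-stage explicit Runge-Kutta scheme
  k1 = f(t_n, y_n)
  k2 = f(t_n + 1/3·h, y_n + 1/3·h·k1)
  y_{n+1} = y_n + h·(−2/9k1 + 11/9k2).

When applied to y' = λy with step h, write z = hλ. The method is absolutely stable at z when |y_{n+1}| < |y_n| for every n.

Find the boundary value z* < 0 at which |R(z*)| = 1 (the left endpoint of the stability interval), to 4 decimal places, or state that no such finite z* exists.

On y'=λy, z=hλ:
  k1=λy_n ⇒ h·k1=z·y_n;  k2=λ(1+1/3z)y_n ⇒ h·k2=z(1+1/3z)y_n
  y_{n+1}/y_n = 1 − 2/9z + 11/9z(1+1/3z) = 1 + z + 11/27z²
  Hence R(z) = 1 + z + 11/27z².

Find x<0 with |R(x)|<1.
x=-1.6: |R|=0.4430
R=1: x+11/27x²=0 ⇒ x=−27/11=-2.4545; min R=1−1/(4·11/27)=0.3864>−1
Confirm numerically:
  x=-2.386: |R|=0.93337 <1
  x=-2.374: |R|=0.92210 <1
  x=-1.487: |R|=0.41385 <1
  x=-2.737: |R|=1.31496 >1
  x=-2.721: |R|=1.29538 >1
  x=-2.669: |R|=1.23319 >1
So |R|<1 on (-2.4545, 0).

left endpoint -2.4545.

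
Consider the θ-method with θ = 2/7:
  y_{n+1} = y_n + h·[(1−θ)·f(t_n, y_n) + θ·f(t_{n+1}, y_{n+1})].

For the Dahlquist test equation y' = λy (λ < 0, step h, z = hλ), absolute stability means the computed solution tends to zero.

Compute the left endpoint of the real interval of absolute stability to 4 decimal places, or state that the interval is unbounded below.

Test eqn y'=λy, z=hλ:
  y_{n+1} = y_n + z·[5/7·y_n + 2/7·y_{n+1}] ⇒ (1 − 2/7z)y_{n+1} = (1 + 5/7z)y_n
  R(z) = (1 + 5/7z)/(1 − 2/7z).

Solve |R(x)|<1 on ℝ⁻.
x=-1.15: |R|=0.1344
R=−1: 1+5/7x = −1+2/7x ⇒ -3/7x=2 ⇒ x=2/(-3/7)=-4.6667
Confirm numerically:
  x=-4.563: |R|=0.98071 <1
  x=-3.065: |R|=0.63404 <1
  x=-2.178: |R|=0.34255 <1
  x=-2.019: |R|=0.28039 <1
  x=-5.014: |R|=1.06119 >1
  x=-4.863: |R|=1.03521 >1
  x=-4.792: |R|=1.02267 >1
Stable set (-4.6667, 0).

left endpoint -4.6667.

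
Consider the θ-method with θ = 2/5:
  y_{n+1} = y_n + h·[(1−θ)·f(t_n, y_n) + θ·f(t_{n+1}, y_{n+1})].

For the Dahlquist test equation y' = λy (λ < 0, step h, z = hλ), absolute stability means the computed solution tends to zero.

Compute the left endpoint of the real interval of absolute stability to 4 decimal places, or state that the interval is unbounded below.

left endpoint -10.0000.

Test eqn y'=λy, z=hλ:
  y_{n+1} = y_n + z·[3/5·y_n + 2/5·y_{n+1}] ⇒ (1 − 2/5z)y_{n+1} = (1 + 3/5z)y_n
  ⇒ R(z) = (1 + 3/5z)/(1 − 2/5z).

Need |R(x)|<1, x<0.
x=-1.51: |R|=0.0586
R=−1: 1+3/5x = −1+2/5x ⇒ -1/5x=2 ⇒ x=2/(-1/5)=-10.0000
Confirm numerically:
  x=-9.580: |R|=0.98262 <1
  x=-9.210: |R|=0.96627 <1
  x=-9.044: |R|=0.95859 <1
  x=-4.525: |R|=0.61032 <1
  x=-10.384: |R|=1.01490 >1
  x=-10.066: |R|=1.00263 >1
Stable set (-10.0000, 0).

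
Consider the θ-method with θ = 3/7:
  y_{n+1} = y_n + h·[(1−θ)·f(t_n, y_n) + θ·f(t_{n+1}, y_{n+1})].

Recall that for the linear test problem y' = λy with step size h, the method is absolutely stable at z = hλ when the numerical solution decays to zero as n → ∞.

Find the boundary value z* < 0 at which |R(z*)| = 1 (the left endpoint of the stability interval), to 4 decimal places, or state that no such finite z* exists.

Test eqn y'=λy, z=hλ:
  y_{n+1} = y_n + z·[4/7·y_n + 3/7·y_{n+1}] ⇒ (1 − 3/7z)y_{n+1} = (1 + 4/7z)y_n
  ⇒ R(z) = (1 + 4/7z)/(1 − 3/7z).

Boundary: |R(x)|=1, x<0.
x=-1.54: |R|=0.0723
R=−1: 1+4/7x = −1+3/7x ⇒ -1/7x=2 ⇒ x=2/(-1/7)=-14.0000
Confirm numerically:
  x=-12.287: |R|=0.96094 <1
  x=-10.030: |R|=0.89296 <1
  x=-5.629: |R|=0.64956 <1
  x=-14.575: |R|=1.01134 >1
  x=-14.248: |R|=1.00499 >1
  x=-14.042: |R|=1.00085 >1
Stable set (-14.0000, 0).

left endpoint -14.0000.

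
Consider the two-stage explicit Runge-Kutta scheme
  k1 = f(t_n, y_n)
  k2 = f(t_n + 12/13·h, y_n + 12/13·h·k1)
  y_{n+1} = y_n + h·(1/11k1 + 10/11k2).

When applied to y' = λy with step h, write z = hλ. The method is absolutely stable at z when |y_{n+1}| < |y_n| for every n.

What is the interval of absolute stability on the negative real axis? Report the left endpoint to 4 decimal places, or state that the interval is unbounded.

Test eqn y'=λy, z=hλ:
  k1=λy_n ⇒ h·k1=z·y_n;  k2=λ(1+12/13z)y_n ⇒ h·k2=z(1+12/13z)y_n
  y_{n+1}/y_n = 1 + 1/11z + 10/11z(1+12/13z) = 1 + z + 120/143z²
  Hence R(z) = 1 + z + 120/143z².

Solve |R(x)|<1 on ℝ⁻.
x=-0.76: |R|=0.7247
R=1: x+120/143x²=0 ⇒ x=−143/120=-1.1917; min R=1−1/(4·120/143)=0.7021>−1
Confirm numerically:
  x=-1.121: |R|=0.93352 <1
  x=-0.890: |R|=0.77470 <1
  x=-0.656: |R|=0.70512 <1
  x=-0.498: |R|=0.71012 <1
  x=-1.394: |R|=1.23669 >1
  x=-1.376: |R|=1.21285 >1
So |R|<1 on (-1.1917, 0).

(-1.1917, 0).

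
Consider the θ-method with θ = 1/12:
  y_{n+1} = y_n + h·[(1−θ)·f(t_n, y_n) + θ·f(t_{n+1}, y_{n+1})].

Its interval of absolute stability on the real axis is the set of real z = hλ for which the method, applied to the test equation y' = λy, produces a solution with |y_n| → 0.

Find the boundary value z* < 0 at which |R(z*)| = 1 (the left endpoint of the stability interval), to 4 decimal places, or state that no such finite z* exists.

left endpoint -2.4000.

Set f=λy, z=hλ:
  y_{n+1} = y_n + z·[11/12·y_n + 1/12·y_{n+1}] ⇒ (1 − 1/12z)y_{n+1} = (1 + 11/12z)y_n
  Hence R(z) = (1 + 11/12z)/(1 − 1/12z).

Find x<0 with |R(x)|<1.
x=-1.06: |R|=0.0260
R=−1: 1+11/12x = −1+1/12x ⇒ -5/6x=2 ⇒ x=2/(-5/6)=-2.4000
Confirm numerically:
  x=-1.553: |R|=0.37505 <1
  x=-1.250: |R|=0.13208 <1
  x=-1.103: |R|=0.01015 <1
  x=-2.872: |R|=1.31737 >1
  x=-2.744: |R|=1.23332 >1
Stable set (-2.4000, 0).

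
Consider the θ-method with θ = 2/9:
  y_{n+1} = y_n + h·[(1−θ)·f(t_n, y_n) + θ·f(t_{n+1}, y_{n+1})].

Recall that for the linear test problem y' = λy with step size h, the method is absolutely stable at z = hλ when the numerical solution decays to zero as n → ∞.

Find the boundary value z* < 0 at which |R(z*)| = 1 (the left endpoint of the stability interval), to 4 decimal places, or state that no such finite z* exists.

z* = -3.6000.

With y'=λy (z=hλ):
  y_{n+1} = y_n + z·[7/9·y_n + 2/9·y_{n+1}] ⇒ (1 − 2/9z)y_{n+1} = (1 + 7/9z)y_n
  R(z) = (1 + 7/9z)/(1 − 2/9z).

Need |R(x)|<1, x<0.
x=-1.04: |R|=0.1552
R=−1: 1+7/9x = −1+2/9x ⇒ -5/9x=2 ⇒ x=2/(-5/9)=-3.6000
Confirm numerically:
  x=-3.393: |R|=0.93444 <1
  x=-2.755: |R|=0.70882 <1
  x=-1.994: |R|=0.38174 <1
  x=-1.979: |R|=0.37452 <1
  x=-4.180: |R|=1.16705 >1
  x=-3.911: |R|=1.09244 >1
So |R|<1 on (-3.6000, 0).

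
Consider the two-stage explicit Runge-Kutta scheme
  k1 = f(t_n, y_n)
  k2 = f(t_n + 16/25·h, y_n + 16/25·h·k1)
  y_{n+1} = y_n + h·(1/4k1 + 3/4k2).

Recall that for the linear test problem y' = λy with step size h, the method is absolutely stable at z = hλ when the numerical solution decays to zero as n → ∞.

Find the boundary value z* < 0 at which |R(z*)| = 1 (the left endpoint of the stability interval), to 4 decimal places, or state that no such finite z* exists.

With y'=λy (z=hλ):
  k1=λy_n ⇒ h·k1=z·y_n;  k2=λ(1+16/25z)y_n ⇒ h·k2=z(1+16/25z)y_n
  y_{n+1}/y_n = 1 + 1/4z + 3/4z(1+16/25z) = 1 + z + 12/25z²
  Hence R(z) = 1 + z + 12/25z².

Solve |R(x)|<1 on ℝ⁻.
x=-0.52: |R|=0.6098
R=1: x+12/25x²=0 ⇒ x=−25/12=-2.0833; min R=1−1/(4·12/25)=0.4792>−1
Confirm numerically:
  x=-1.521: |R|=0.58945 <1
  x=-1.192: |R|=0.49001 <1
  x=-1.155: |R|=0.48533 <1
  x=-2.479: |R|=1.47081 >1
  x=-2.454: |R|=1.43662 >1
  x=-2.381: |R|=1.34020 >1
Stable set (-2.0833, 0).

left endpoint -2.0833.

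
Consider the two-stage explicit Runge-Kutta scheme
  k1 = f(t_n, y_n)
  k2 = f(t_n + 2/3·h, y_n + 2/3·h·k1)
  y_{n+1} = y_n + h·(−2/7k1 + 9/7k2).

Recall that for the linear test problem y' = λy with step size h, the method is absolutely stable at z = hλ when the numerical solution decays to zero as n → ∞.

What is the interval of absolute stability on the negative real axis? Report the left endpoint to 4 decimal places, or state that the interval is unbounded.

z∈(-1.1667,0).

Set f=λy, z=hλ:
  k1=λy_n ⇒ h·k1=z·y_n;  k2=λ(1+2/3z)y_n ⇒ h·k2=z(1+2/3z)y_n
  y_{n+1}/y_n = 1 − 2/7z + 9/7z(1+2/3z) = 1 + z + 6/7z²
  ⇒ R(z) = 1 + z + 6/7z².

Need |R(x)|<1, x<0.
x=-0.87: |R|=0.7788
R=1: x+6/7x²=0 ⇒ x=−7/6=-1.1667; min R=1−1/(4·6/7)=0.7083>−1
Confirm numerically:
  x=-0.893: |R|=0.79053 <1
  x=-0.760: |R|=0.73509 <1
  x=-0.736: |R|=0.72831 <1
  x=-0.653: |R|=0.71249 <1
  x=-1.596: |R|=1.58733 >1
  x=-1.495: |R|=1.42074 >1
Stable set (-1.1667, 0).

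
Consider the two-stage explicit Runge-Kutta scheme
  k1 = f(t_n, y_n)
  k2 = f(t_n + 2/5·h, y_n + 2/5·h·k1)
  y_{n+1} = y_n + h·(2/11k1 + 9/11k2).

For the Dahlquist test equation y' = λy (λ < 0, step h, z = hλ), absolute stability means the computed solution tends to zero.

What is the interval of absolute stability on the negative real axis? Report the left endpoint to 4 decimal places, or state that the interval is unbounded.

z∈(-3.0556,0).

Set f=λy, z=hλ:
  k1=λy_n ⇒ h·k1=z·y_n;  k2=λ(1+2/5z)y_n ⇒ h·k2=z(1+2/5z)y_n
  y_{n+1}/y_n = 1 + 2/11z + 9/11z(1+2/5z) = 1 + z + 18/55z²
  Hence R(z) = 1 + z + 18/55z².

Boundary: |R(x)|=1, x<0.
x=-0.58: |R|=0.5301
R=1: x+18/55x²=0 ⇒ x=−55/18=-3.0556; min R=1−1/(4·18/55)=0.2361>−1
Confirm numerically:
  x=-2.831: |R|=0.79195 <1
  x=-2.672: |R|=0.66459 <1
  x=-2.345: |R|=0.45468 <1
  x=-2.197: |R|=0.38268 <1
  x=-3.606: |R|=1.64960 >1
  x=-3.526: |R|=1.54288 >1
So |R|<1 on (-3.0556, 0).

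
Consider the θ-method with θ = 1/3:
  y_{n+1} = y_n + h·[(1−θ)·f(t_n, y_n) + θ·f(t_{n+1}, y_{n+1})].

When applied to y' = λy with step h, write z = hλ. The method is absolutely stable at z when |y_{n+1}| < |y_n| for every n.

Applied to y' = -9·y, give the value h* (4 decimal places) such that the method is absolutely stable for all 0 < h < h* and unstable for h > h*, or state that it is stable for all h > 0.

With y'=λy (z=hλ):
  y_{n+1} = y_n + z·[2/3·y_n + 1/3·y_{n+1}] ⇒ (1 − 1/3z)y_{n+1} = (1 + 2/3z)y_n
  Hence R(z) = (1 + 2/3z)/(1 − 1/3z).

Boundary: |R(x)|=1, x<0.
x=-1.31: |R|=0.0882
R=−1: 1+2/3x = −1+1/3x ⇒ -1/3x=2 ⇒ x=2/(-1/3)=-6.0000
Confirm numerically:
  x=-4.771: |R|=0.84185 <1
  x=-4.172: |R|=0.74512 <1
  x=-3.467: |R|=0.60832 <1
  x=-6.425: |R|=1.04509 >1
  x=-6.144: |R|=1.01575 >1
Interval (-6.0000, 0).

(-6.0000,0); λ=-9 ⇒ h* = (6)/9 = 0.6667.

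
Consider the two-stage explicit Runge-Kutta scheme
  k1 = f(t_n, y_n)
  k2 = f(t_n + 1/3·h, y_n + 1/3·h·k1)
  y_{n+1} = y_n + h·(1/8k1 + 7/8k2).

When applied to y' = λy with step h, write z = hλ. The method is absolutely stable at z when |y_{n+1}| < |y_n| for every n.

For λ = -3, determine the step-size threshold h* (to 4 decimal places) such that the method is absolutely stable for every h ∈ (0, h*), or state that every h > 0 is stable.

(-3.4286,0); λ=-3 ⇒ h* = (24/7)/3 = 1.1429.

On y'=λy, z=hλ:
  k1=λy_n ⇒ h·k1=z·y_n;  k2=λ(1+1/3z)y_n ⇒ h·k2=z(1+1/3z)y_n
  y_{n+1}/y_n = 1 + 1/8z + 7/8z(1+1/3z) = 1 + z + 7/24z²
  so R(z) = 1 + z + 7/24z².

Solve |R(x)|<1 on ℝ⁻.
x=-1.54: |R|=0.1517
R=1: x+7/24x²=0 ⇒ x=−24/7=-3.4286; min R=1−1/(4·7/24)=0.1429>−1
Confirm numerically:
  x=-3.287: |R|=0.86427 <1
  x=-2.991: |R|=0.61827 <1
  x=-1.793: |R|=0.14466 <1
  x=-3.771: |R|=1.37663 >1
  x=-3.468: |R|=1.03988 >1
So |R|<1 on (-3.4286, 0).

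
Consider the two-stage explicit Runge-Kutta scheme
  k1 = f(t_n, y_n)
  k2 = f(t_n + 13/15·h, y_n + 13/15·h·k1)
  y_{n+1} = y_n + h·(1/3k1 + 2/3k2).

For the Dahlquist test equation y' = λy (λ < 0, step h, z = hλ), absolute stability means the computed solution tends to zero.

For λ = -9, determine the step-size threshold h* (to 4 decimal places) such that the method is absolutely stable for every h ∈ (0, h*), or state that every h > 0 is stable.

Test eqn y'=λy, z=hλ:
  k1=λy_n ⇒ h·k1=z·y_n;  k2=λ(1+13/15z)y_n ⇒ h·k2=z(1+13/15z)y_n
  y_{n+1}/y_n = 1 + 1/3z + 2/3z(1+13/15z) = 1 + z + 26/45z²
  R(z) = 1 + z + 26/45z².

Solve |R(x)|<1 on ℝ⁻.
x=-1.79: |R|=1.0613
R=1: x+26/45x²=0 ⇒ x=−45/26=-1.7308; min R=1−1/(4·26/45)=0.5673>−1
Confirm numerically:
  x=-1.479: |R|=0.78485 <1
  x=-1.463: |R|=0.77366 <1
  x=-1.411: |R|=0.73931 <1
  x=-1.311: |R|=0.68204 <1
  x=-2.286: |R|=1.73335 >1
  x=-2.106: |R|=1.45658 >1
  x=-1.848: |R|=1.12517 >1
So |R|<1 on (-1.7308, 0).

(-1.7308,0); λ=-9 ⇒ h* = (45/26)/9 = 0.1923.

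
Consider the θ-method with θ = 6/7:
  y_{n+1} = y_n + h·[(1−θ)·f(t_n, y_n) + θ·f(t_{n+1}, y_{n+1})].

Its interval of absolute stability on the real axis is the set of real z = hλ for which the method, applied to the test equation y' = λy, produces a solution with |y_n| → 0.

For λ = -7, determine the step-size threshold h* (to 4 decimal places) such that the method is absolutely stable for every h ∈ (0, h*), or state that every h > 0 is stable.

unbounded; (−∞, 0). Any h>0 works for λ=-7.

Set f=λy, z=hλ:
  y_{n+1} = y_n + z·[1/7·y_n + 6/7·y_{n+1}] ⇒ (1 − 6/7z)y_{n+1} = (1 + 1/7z)y_n
  R(z) = (1 + 1/7z)/(1 − 6/7z).

Need |R(x)|<1, x<0.
x=-1.13: |R|=0.4260
x=-2: |R|=0.2632
x=-10: |R|=0.0448
x=-100: |R|=0.1532
θ=6/7≥1/2 ⇒ |1+1/7x|<|1−6/7x| ∀x<0 ⇒ interval (−∞,0).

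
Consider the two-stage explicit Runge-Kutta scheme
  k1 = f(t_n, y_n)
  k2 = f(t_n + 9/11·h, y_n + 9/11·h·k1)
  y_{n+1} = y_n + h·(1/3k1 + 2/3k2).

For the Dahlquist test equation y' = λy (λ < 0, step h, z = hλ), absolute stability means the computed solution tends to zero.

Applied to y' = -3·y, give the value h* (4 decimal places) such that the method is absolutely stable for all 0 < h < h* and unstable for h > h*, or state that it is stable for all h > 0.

(-1.8333,0); λ=-3 ⇒ h* = (11/6)/3 = 0.6111.

Set f=λy, z=hλ:
  k1=λy_n ⇒ h·k1=z·y_n;  k2=λ(1+9/11z)y_n ⇒ h·k2=z(1+9/11z)y_n
  y_{n+1}/y_n = 1 + 1/3z + 2/3z(1+9/11z) = 1 + z + 6/11z²
  ⇒ R(z) = 1 + z + 6/11z².

Find x<0 with |R(x)|<1.
x=-1.54: |R|=0.7536
R=1: x+6/11x²=0 ⇒ x=−11/6=-1.8333; min R=1−1/(4·6/11)=0.5417>−1
Confirm numerically:
  x=-1.746: |R|=0.91683 <1
  x=-1.716: |R|=0.89018 <1
  x=-1.048: |R|=0.55107 <1
  x=-0.967: |R|=0.54305 <1
  x=-2.353: |R|=1.66697 >1
  x=-1.974: |R|=1.15146 >1
So |R|<1 on (-1.8333, 0).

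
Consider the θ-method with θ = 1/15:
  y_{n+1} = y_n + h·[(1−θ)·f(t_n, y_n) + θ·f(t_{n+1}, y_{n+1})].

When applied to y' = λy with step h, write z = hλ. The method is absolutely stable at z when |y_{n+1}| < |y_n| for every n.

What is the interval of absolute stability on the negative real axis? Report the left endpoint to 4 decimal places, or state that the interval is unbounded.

With y'=λy (z=hλ):
  y_{n+1} = y_n + z·[14/15·y_n + 1/15·y_{n+1}] ⇒ (1 − 1/15z)y_{n+1} = (1 + 14/15z)y_n
  so R(z) = (1 + 14/15z)/(1 − 1/15z).

Find x<0 with |R(x)|<1.
x=-0.66: |R|=0.3678
R=−1: 1+14/15x = −1+1/15x ⇒ -13/15x=2 ⇒ x=2/(-13/15)=-2.3077
Confirm numerically:
  x=-2.141: |R|=0.87358 <1
  x=-1.745: |R|=0.56315 <1
  x=-1.386: |R|=0.26877 <1
  x=-0.969: |R|=0.08980 <1
  x=-2.639: |R|=1.24417 >1
  x=-2.456: |R|=1.11045 >1
So |R|<1 on (-2.3077, 0).

(-2.3077, 0).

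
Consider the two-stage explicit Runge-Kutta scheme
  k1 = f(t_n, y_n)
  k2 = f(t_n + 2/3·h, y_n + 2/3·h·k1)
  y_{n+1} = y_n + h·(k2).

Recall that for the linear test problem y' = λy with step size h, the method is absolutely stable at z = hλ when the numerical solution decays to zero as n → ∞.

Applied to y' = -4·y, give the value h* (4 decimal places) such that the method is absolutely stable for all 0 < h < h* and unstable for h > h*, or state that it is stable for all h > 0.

(-1.5000,0); λ=-4 ⇒ h* = (3/2)/4 = 0.3750.

On y'=λy, z=hλ:
  k1=λy_n ⇒ h·k1=z·y_n;  k2=λ(1+2/3z)y_n ⇒ h·k2=z(1+2/3z)y_n
  y_{n+1}/y_n = 1 + z(1+2/3z) = 1 + z + 2/3z²
  so R(z) = 1 + z + 2/3z².

Boundary: |R(x)|=1, x<0.
x=-0.61: |R|=0.6381
R=1: x+2/3x²=0 ⇒ x=−3/2=-1.5000; min R=1−1/(4·2/3)=0.6250>−1
Confirm numerically:
  x=-1.203: |R|=0.76181 <1
  x=-1.001: |R|=0.66700 <1
  x=-0.777: |R|=0.62549 <1
  x=-1.792: |R|=1.34884 >1
  x=-1.779: |R|=1.33089 >1
  x=-1.689: |R|=1.21281 >1
Interval (-1.5000, 0).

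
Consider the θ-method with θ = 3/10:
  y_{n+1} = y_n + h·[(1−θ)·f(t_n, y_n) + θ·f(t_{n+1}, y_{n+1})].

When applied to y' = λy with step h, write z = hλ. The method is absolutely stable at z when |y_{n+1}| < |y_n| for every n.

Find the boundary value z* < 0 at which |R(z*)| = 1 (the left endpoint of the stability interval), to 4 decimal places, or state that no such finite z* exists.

On y'=λy, z=hλ:
  y_{n+1} = y_n + z·[7/10·y_n + 3/10·y_{n+1}] ⇒ (1 − 3/10z)y_{n+1} = (1 + 7/10z)y_n
  ⇒ R(z) = (1 + 7/10z)/(1 − 3/10z).

Find x<0 with |R(x)|<1.
x=-0.4: |R|=0.6429
R=−1: 1+7/10x = −1+3/10x ⇒ -2/5x=2 ⇒ x=2/(-2/5)=-5.0000
Confirm numerically:
  x=-2.951: |R|=0.56527 <1
  x=-2.801: |R|=0.52203 <1
  x=-2.457: |R|=0.41443 <1
  x=-5.420: |R|=1.06398 >1
  x=-5.416: |R|=1.06340 >1
So |R|<1 on (-5.0000, 0).

left endpoint -5.0000.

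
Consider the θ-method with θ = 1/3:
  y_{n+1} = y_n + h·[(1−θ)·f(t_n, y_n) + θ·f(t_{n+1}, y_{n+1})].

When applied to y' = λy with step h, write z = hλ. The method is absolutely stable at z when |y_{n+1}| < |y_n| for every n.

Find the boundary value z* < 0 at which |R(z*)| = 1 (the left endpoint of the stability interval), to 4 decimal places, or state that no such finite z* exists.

z* = -6.0000.

With y'=λy (z=hλ):
  y_{n+1} = y_n + z·[2/3·y_n + 1/3·y_{n+1}] ⇒ (1 − 1/3z)y_{n+1} = (1 + 2/3z)y_n
  so R(z) = (1 + 2/3z)/(1 − 1/3z).

Solve |R(x)|<1 on ℝ⁻.
x=-0.32: |R|=0.7108
R=−1: 1+2/3x = −1+1/3x ⇒ -1/3x=2 ⇒ x=2/(-1/3)=-6.0000
Confirm numerically:
  x=-5.337: |R|=0.92047 <1
  x=-4.544: |R|=0.80700 <1
  x=-3.340: |R|=0.58044 <1
  x=-6.469: |R|=1.04953 >1
  x=-6.246: |R|=1.02661 >1
Stable set (-6.0000, 0).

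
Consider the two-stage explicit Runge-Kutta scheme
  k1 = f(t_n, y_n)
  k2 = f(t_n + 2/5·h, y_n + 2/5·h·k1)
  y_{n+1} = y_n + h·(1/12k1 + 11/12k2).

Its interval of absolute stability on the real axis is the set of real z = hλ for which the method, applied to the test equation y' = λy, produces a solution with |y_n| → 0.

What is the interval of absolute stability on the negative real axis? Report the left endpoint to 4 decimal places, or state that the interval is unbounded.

Test eqn y'=λy, z=hλ:
  k1=λy_n ⇒ h·k1=z·y_n;  k2=λ(1+2/5z)y_n ⇒ h·k2=z(1+2/5z)y_n
  y_{n+1}/y_n = 1 + 1/12z + 11/12z(1+2/5z) = 1 + z + 11/30z²
  ⇒ R(z) = 1 + z + 11/30z².

Boundary: |R(x)|=1, x<0.
x=-0.54: |R|=0.5669
R=1: x+11/30x²=0 ⇒ x=−30/11=-2.7273; min R=1−1/(4·11/30)=0.3182>−1
Confirm numerically:
  x=-2.037: |R|=0.48444 <1
  x=-1.707: |R|=0.36141 <1
  x=-1.537: |R|=0.32920 <1
  x=-1.349: |R|=0.31826 <1
  x=-3.235: |R|=1.60225 >1
  x=-3.199: |R|=1.55332 >1
  x=-2.969: |R|=1.26315 >1
Interval (-2.7273, 0).

z∈(-2.7273,0).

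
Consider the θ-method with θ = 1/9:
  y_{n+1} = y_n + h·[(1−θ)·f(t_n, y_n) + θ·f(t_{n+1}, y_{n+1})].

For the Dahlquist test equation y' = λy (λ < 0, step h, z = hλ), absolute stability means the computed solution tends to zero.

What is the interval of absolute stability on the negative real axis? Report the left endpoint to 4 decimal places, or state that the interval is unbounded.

(-2.5714, 0).

On y'=λy, z=hλ:
  y_{n+1} = y_n + z·[8/9·y_n + 1/9·y_{n+1}] ⇒ (1 − 1/9z)y_{n+1} = (1 + 8/9z)y_n
  Hence R(z) = (1 + 8/9z)/(1 − 1/9z).

Find x<0 with |R(x)|<1.
x=-1.71: |R|=0.4370
R=−1: 1+8/9x = −1+1/9x ⇒ -7/9x=2 ⇒ x=2/(-7/9)=-2.5714
Confirm numerically:
  x=-1.800: |R|=0.50000 <1
  x=-1.511: |R|=0.29379 <1
  x=-1.428: |R|=0.23245 <1
  x=-3.140: |R|=1.32784 >1
  x=-3.014: |R|=1.25787 >1
  x=-2.914: |R|=1.20128 >1
So |R|<1 on (-2.5714, 0).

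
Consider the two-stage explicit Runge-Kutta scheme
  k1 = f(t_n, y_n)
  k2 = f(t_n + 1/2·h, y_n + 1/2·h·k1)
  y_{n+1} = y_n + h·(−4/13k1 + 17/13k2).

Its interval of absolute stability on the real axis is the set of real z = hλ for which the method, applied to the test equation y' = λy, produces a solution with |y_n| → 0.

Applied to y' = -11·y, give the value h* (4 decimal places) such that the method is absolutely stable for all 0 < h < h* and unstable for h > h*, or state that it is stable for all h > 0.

On y'=λy, z=hλ:
  k1=λy_n ⇒ h·k1=z·y_n;  k2=λ(1+1/2z)y_n ⇒ h·k2=z(1+1/2z)y_n
  y_{n+1}/y_n = 1 − 4/13z + 17/13z(1+1/2z) = 1 + z + 17/26z²
  ⇒ R(z) = 1 + z + 17/26z².

Solve |R(x)|<1 on ℝ⁻.
x=-0.4: |R|=0.7046
R=1: x+17/26x²=0 ⇒ x=−26/17=-1.5294; min R=1−1/(4·17/26)=0.6176>−1
Confirm numerically:
  x=-1.409: |R|=0.88907 <1
  x=-0.946: |R|=0.63914 <1
  x=-0.801: |R|=0.61851 <1
  x=-0.794: |R|=0.61821 <1
  x=-1.781: |R|=1.29297 >1
  x=-1.768: |R|=1.27581 >1
  x=-1.693: |R|=1.18109 >1
Interval (-1.5294, 0).

(-1.5294,0); λ=-11 ⇒ h* = (26/17)/11 = 0.1390.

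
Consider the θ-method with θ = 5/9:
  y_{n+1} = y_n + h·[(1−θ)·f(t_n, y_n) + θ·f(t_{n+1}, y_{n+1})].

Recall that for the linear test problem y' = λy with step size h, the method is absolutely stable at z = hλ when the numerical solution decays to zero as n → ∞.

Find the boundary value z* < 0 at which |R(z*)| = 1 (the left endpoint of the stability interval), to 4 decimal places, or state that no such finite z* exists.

(−∞, 0) — no finite endpoint.

With y'=λy (z=hλ):
  y_{n+1} = y_n + z·[4/9·y_n + 5/9·y_{n+1}] ⇒ (1 − 5/9z)y_{n+1} = (1 + 4/9z)y_n
  ⇒ R(z) = (1 + 4/9z)/(1 − 5/9z).

Boundary: |R(x)|=1, x<0.
x=-0.36: |R|=0.7000
x=-2: |R|=0.0526
x=-10: |R|=0.5254
x=-100: |R|=0.7682
θ=5/9≥1/2 ⇒ |1+4/9x|<|1−5/9x| ∀x<0 ⇒ stable on all of ℝ⁻.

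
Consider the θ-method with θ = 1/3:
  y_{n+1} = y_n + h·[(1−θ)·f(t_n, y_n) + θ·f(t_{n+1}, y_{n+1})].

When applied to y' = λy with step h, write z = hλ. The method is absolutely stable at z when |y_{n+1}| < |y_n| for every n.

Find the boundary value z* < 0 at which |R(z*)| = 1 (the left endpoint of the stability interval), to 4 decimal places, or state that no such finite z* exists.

left endpoint -6.0000.

Test eqn y'=λy, z=hλ:
  y_{n+1} = y_n + z·[2/3·y_n + 1/3·y_{n+1}] ⇒ (1 − 1/3z)y_{n+1} = (1 + 2/3z)y_n
  Hence R(z) = (1 + 2/3z)/(1 − 1/3z).

Solve |R(x)|<1 on ℝ⁻.
x=-1.07: |R|=0.2113
R=−1: 1+2/3x = −1+1/3x ⇒ -1/3x=2 ⇒ x=2/(-1/3)=-6.0000
Confirm numerically:
  x=-4.816: |R|=0.84852 <1
  x=-4.447: |R|=0.79146 <1
  x=-3.456: |R|=0.60595 <1
  x=-6.515: |R|=1.05413 >1
  x=-6.372: |R|=1.03969 >1
So |R|<1 on (-6.0000, 0).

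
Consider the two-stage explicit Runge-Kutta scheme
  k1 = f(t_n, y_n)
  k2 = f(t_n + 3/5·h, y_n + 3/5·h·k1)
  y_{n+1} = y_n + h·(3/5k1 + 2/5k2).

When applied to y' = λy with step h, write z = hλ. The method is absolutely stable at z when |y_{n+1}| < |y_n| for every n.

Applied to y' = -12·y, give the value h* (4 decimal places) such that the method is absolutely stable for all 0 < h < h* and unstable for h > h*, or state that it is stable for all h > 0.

(-4.1667,0); λ=-12 ⇒ h* = (25/6)/12 = 0.3472.

On y'=λy, z=hλ:
  k1=λy_n ⇒ h·k1=z·y_n;  k2=λ(1+3/5z)y_n ⇒ h·k2=z(1+3/5z)y_n
  y_{n+1}/y_n = 1 + 3/5z + 2/5z(1+3/5z) = 1 + z + 6/25z²
  R(z) = 1 + z + 6/25z².

Need |R(x)|<1, x<0.
x=-0.73: |R|=0.3979
R=1: x+6/25x²=0 ⇒ x=−25/6=-4.1667; min R=1−1/(4·6/25)=-0.0417>−1
Confirm numerically:
  x=-3.740: |R|=0.61702 <1
  x=-3.353: |R|=0.34523 <1
  x=-2.934: |R|=0.13201 <1
  x=-4.682: |R|=1.57907 >1
  x=-4.401: |R|=1.24751 >1
So |R|<1 on (-4.1667, 0).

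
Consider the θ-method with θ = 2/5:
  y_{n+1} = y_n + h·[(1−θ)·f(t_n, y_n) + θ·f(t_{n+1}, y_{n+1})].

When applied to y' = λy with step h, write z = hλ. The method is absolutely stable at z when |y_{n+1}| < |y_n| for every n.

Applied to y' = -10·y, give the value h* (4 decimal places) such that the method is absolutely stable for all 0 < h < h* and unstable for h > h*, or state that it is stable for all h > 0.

(-10.0000,0); λ=-10 ⇒ h* = (10)/10 = 1.0000.

On y'=λy, z=hλ:
  y_{n+1} = y_n + z·[3/5·y_n + 2/5·y_{n+1}] ⇒ (1 − 2/5z)y_{n+1} = (1 + 3/5z)y_n
  Hence R(z) = (1 + 3/5z)/(1 − 2/5z).

Find x<0 with |R(x)|<1.
x=-1.01: |R|=0.2806
R=−1: 1+3/5x = −1+2/5x ⇒ -1/5x=2 ⇒ x=2/(-1/5)=-10.0000
Confirm numerically:
  x=-7.726: |R|=0.88881 <1
  x=-7.271: |R|=0.86035 <1
  x=-4.807: |R|=0.64466 <1
  x=-10.273: |R|=1.01069 >1
  x=-10.244: |R|=1.00957 >1
  x=-10.205: |R|=1.00807 >1
Stable set (-10.0000, 0).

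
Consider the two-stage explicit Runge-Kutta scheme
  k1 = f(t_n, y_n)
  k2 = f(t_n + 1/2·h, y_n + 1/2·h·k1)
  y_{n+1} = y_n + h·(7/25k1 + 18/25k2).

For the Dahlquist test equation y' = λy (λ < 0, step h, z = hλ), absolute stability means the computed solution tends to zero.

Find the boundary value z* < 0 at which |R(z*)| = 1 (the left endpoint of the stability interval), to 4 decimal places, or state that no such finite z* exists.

z* = -2.7778.

Set f=λy, z=hλ:
  k1=λy_n ⇒ h·k1=z·y_n;  k2=λ(1+1/2z)y_n ⇒ h·k2=z(1+1/2z)y_n
  y_{n+1}/y_n = 1 + 7/25z + 18/25z(1+1/2z) = 1 + z + 9/25z²
  Hence R(z) = 1 + z + 9/25z².

Boundary: |R(x)|=1, x<0.
x=-0.57: |R|=0.5470
R=1: x+9/25x²=0 ⇒ x=−25/9=-2.7778; min R=1−1/(4·9/25)=0.3056>−1
Confirm numerically:
  x=-2.266: |R|=0.58251 <1
  x=-2.099: |R|=0.48709 <1
  x=-1.867: |R|=0.38785 <1
  x=-1.179: |R|=0.32141 <1
  x=-3.358: |R|=1.70142 >1
  x=-3.288: |R|=1.60394 >1
  x=-3.256: |R|=1.56055 >1
Interval (-2.7778, 0).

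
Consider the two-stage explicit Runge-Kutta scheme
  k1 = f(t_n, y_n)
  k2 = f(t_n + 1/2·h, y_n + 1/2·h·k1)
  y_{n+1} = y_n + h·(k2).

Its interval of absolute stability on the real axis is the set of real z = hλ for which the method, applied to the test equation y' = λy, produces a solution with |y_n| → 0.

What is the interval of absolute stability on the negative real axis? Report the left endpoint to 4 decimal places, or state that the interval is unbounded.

With y'=λy (z=hλ):
  k1=λy_n ⇒ h·k1=z·y_n;  k2=λ(1+1/2z)y_n ⇒ h·k2=z(1+1/2z)y_n
  y_{n+1}/y_n = 1 + z(1+1/2z) = 1 + z + 1/2z²
  Hence R(z) = 1 + z + 1/2z².

Boundary: |R(x)|=1, x<0.
x=-0.43: |R|=0.6624
R=1: x+1/2x²=0 ⇒ x=−2=-2.0000; min R=1−1/(4·1/2)=0.5000>−1
Confirm numerically:
  x=-1.848: |R|=0.85955 <1
  x=-1.641: |R|=0.70544 <1
  x=-1.218: |R|=0.52376 <1
  x=-1.010: |R|=0.50005 <1
  x=-2.356: |R|=1.41937 >1
  x=-2.167: |R|=1.18094 >1
  x=-2.121: |R|=1.12832 >1
Interval (-2.0000, 0).

(-2.0000, 0).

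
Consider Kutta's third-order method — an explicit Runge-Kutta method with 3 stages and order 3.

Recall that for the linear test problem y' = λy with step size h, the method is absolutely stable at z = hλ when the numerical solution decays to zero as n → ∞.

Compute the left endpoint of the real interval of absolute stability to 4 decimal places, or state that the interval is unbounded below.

With y'=λy (z=hλ):
  order 3, 3-stage ⇒ R(z)=1+z+z^2/2+z^3/6
  (e.g. R(-1.49)=0.06873, |R|=0.06873)

Solve |R(x)|<1 on ℝ⁻.
x=-1.49: |R|=0.0687
|R(-2.6)|=1.1493 |R(-2.51)|=0.9955 |R(-2.18)|=0.5305
Bisect:
  x_lo=-2.8791 |R|=1.7121  x_hi=-0.2195 |R|=0.8028
  mid=-1.54932 |R|=0.03105 →hi
  mid=-2.21422 |R|=0.57214 →hi
  mid=-2.54667 |R|=1.05666 →lo
  mid=-2.38045 |R|=0.79533 →hi
  mid=-2.46356 |R|=0.92094 →hi
  mid=-2.50512 |R|=0.98750 →hi
  mid=-2.52590 |R|=1.02175 →lo
  mid=-2.51551 |R|=1.00455 →lo
  ...
  [-2.51275,-2.51258] ⇒ x*=-2.5127
Interval (-2.5127, 0).

left endpoint -2.5127.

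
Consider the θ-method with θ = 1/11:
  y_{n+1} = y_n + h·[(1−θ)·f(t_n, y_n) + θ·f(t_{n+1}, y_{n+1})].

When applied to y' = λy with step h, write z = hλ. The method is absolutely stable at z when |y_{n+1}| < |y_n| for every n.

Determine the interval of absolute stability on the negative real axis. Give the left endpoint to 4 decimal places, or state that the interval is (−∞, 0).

Test eqn y'=λy, z=hλ:
  y_{n+1} = y_n + z·[10/11·y_n + 1/11·y_{n+1}] ⇒ (1 − 1/11z)y_{n+1} = (1 + 10/11z)y_n
  ⇒ R(z) = (1 + 10/11z)/(1 − 1/11z).

Boundary: |R(x)|=1, x<0.
x=-0.94: |R|=0.1340
R=−1: 1+10/11x = −1+1/11x ⇒ -9/11x=2 ⇒ x=2/(-9/11)=-2.4444
Confirm numerically:
  x=-2.268: |R|=0.88031 <1
  x=-2.239: |R|=0.86034 <1
  x=-1.914: |R|=0.63032 <1
  x=-1.762: |R|=0.51873 <1
  x=-2.951: |R|=1.32679 >1
  x=-2.827: |R|=1.24901 >1
  x=-2.496: |R|=1.03438 >1
So |R|<1 on (-2.4444, 0).

z∈(-2.4444,0).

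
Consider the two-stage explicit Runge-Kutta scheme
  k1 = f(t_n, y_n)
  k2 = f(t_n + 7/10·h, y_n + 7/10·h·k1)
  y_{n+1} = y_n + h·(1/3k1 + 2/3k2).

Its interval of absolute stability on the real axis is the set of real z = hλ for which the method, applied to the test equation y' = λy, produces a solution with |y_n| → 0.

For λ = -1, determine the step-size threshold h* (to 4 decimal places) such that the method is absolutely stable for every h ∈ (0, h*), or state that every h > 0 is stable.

With y'=λy (z=hλ):
  k1=λy_n ⇒ h·k1=z·y_n;  k2=λ(1+7/10z)y_n ⇒ h·k2=z(1+7/10z)y_n
  y_{n+1}/y_n = 1 + 1/3z + 2/3z(1+7/10z) = 1 + z + 7/15z²
  R(z) = 1 + z + 7/15z².

Boundary: |R(x)|=1, x<0.
x=-0.34: |R|=0.7139
R=1: x+7/15x²=0 ⇒ x=−15/7=-2.1429; min R=1−1/(4·7/15)=0.4643>−1
Confirm numerically:
  x=-1.622: |R|=0.60575 <1
  x=-1.429: |R|=0.52395 <1
  x=-0.957: |R|=0.47040 <1
  x=-2.324: |R|=1.19646 >1
  x=-2.289: |R|=1.15611 >1
So |R|<1 on (-2.1429, 0).

(-2.1429,0); λ=-1 ⇒ h* = (15/7)/1 = 2.1429.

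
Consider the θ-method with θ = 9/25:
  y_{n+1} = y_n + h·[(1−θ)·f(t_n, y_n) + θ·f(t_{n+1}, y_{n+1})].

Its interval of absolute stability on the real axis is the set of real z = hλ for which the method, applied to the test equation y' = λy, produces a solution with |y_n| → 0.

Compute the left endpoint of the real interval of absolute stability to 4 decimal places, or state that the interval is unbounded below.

z* = -7.1429.

Test eqn y'=λy, z=hλ:
  y_{n+1} = y_n + z·[16/25·y_n + 9/25·y_{n+1}] ⇒ (1 − 9/25z)y_{n+1} = (1 + 16/25z)y_n
  Hence R(z) = (1 + 16/25z)/(1 − 9/25z).

Find x<0 with |R(x)|<1.
x=-1.38: |R|=0.0780
R=−1: 1+16/25x = −1+9/25x ⇒ -7/25x=2 ⇒ x=2/(-7/25)=-7.1429
Confirm numerically:
  x=-5.918: |R|=0.89044 <1
  x=-4.218: |R|=0.67482 <1
  x=-3.371: |R|=0.52289 <1
  x=-7.597: |R|=1.03405 >1
  x=-7.360: |R|=1.01666 >1
  x=-7.222: |R|=1.00616 >1
So |R|<1 on (-7.1429, 0).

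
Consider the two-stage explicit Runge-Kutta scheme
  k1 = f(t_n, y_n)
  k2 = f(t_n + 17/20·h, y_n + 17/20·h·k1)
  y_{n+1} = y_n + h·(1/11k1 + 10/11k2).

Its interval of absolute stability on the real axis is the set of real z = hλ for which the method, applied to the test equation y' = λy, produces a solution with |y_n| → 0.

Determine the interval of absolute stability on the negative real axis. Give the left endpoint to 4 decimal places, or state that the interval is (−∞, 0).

z∈(-1.2941,0).

With y'=λy (z=hλ):
  k1=λy_n ⇒ h·k1=z·y_n;  k2=λ(1+17/20z)y_n ⇒ h·k2=z(1+17/20z)y_n
  y_{n+1}/y_n = 1 + 1/11z + 10/11z(1+17/20z) = 1 + z + 17/22z²
  Hence R(z) = 1 + z + 17/22z².

Find x<0 with |R(x)|<1.
x=-0.32: |R|=0.7591
R=1: x+17/22x²=0 ⇒ x=−22/17=-1.2941; min R=1−1/(4·17/22)=0.6765>−1
Confirm numerically:
  x=-1.181: |R|=0.89677 <1
  x=-0.975: |R|=0.75957 <1
  x=-0.607: |R|=0.67771 <1
  x=-1.722: |R|=1.56936 >1
  x=-1.545: |R|=1.29952 >1
So |R|<1 on (-1.2941, 0).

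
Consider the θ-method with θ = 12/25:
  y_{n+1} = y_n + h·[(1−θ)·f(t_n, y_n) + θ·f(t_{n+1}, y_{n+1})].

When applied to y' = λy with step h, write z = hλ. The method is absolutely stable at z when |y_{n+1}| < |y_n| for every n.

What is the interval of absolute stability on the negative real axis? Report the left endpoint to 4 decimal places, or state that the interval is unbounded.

On y'=λy, z=hλ:
  y_{n+1} = y_n + z·[13/25·y_n + 12/25·y_{n+1}] ⇒ (1 − 12/25z)y_{n+1} = (1 + 13/25z)y_n
  ⇒ R(z) = (1 + 13/25z)/(1 − 12/25z).

Find x<0 with |R(x)|<1.
x=-0.33: |R|=0.7151
R=−1: 1+13/25x = −1+12/25x ⇒ -1/25x=2 ⇒ x=2/(-1/25)=-50.0000
Confirm numerically:
  x=-41.776: |R|=0.98437 <1
  x=-25.685: |R|=0.92703 <1
  x=-23.286: |R|=0.91225 <1
  x=-50.566: |R|=1.00090 >1
  x=-50.456: |R|=1.00072 >1
Stable set (-50.0000, 0).

(-50.0000, 0).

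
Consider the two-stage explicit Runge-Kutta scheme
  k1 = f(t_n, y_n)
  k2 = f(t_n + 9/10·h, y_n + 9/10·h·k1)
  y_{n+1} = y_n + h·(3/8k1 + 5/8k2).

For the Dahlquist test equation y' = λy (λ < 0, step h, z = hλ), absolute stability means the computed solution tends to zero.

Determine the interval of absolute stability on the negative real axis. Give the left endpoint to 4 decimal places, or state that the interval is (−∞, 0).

Set f=λy, z=hλ:
  k1=λy_n ⇒ h·k1=z·y_n;  k2=λ(1+9/10z)y_n ⇒ h·k2=z(1+9/10z)y_n
  y_{n+1}/y_n = 1 + 3/8z + 5/8z(1+9/10z) = 1 + z + 9/16z²
  so R(z) = 1 + z + 9/16z².

Solve |R(x)|<1 on ℝ⁻.
x=-1.26: |R|=0.6330
R=1: x+9/16x²=0 ⇒ x=−16/9=-1.7778; min R=1−1/(4·9/16)=0.5556>−1
Confirm numerically:
  x=-1.561: |R|=0.80966 <1
  x=-1.260: |R|=0.63302 <1
  x=-0.913: |R|=0.55588 <1
  x=-1.948: |R|=1.18652 >1
  x=-1.869: |R|=1.09590 >1
So |R|<1 on (-1.7778, 0).

(-1.7778, 0).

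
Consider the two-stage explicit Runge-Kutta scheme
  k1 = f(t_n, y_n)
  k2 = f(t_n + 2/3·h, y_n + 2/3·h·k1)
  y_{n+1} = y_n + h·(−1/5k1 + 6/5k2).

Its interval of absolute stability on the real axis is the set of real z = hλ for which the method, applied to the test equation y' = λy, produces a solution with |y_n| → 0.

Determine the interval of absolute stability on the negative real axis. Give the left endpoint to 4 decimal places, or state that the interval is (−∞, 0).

With y'=λy (z=hλ):
  k1=λy_n ⇒ h·k1=z·y_n;  k2=λ(1+2/3z)y_n ⇒ h·k2=z(1+2/3z)y_n
  y_{n+1}/y_n = 1 − 1/5z + 6/5z(1+2/3z) = 1 + z + 4/5z²
  R(z) = 1 + z + 4/5z².

Find x<0 with |R(x)|<1.
x=-0.89: |R|=0.7437
R=1: x+4/5x²=0 ⇒ x=−5/4=-1.2500; min R=1−1/(4·4/5)=0.6875>−1
Confirm numerically:
  x=-1.117: |R|=0.88115 <1
  x=-0.972: |R|=0.78383 <1
  x=-0.880: |R|=0.73952 <1
  x=-1.637: |R|=1.50682 >1
  x=-1.307: |R|=1.05960 >1
  x=-1.297: |R|=1.04877 >1
Stable set (-1.2500, 0).

(-1.2500, 0).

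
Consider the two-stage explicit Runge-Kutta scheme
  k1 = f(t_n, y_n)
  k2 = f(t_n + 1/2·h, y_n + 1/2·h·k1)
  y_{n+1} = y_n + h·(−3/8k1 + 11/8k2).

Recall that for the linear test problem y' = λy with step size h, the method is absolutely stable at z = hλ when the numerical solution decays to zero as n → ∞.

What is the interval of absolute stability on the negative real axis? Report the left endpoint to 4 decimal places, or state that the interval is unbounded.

z∈(-1.4545,0).

Set f=λy, z=hλ:
  k1=λy_n ⇒ h·k1=z·y_n;  k2=λ(1+1/2z)y_n ⇒ h·k2=z(1+1/2z)y_n
  y_{n+1}/y_n = 1 − 3/8z + 11/8z(1+1/2z) = 1 + z + 11/16z²
  ⇒ R(z) = 1 + z + 11/16z².

Solve |R(x)|<1 on ℝ⁻.
x=-1.28: |R|=0.8464
R=1: x+11/16x²=0 ⇒ x=−16/11=-1.4545; min R=1−1/(4·11/16)=0.6364>−1
Confirm numerically:
  x=-1.358: |R|=0.90986 <1
  x=-0.820: |R|=0.64227 <1
  x=-0.782: |R|=0.63842 <1
  x=-1.969: |R|=1.69641 >1
  x=-1.961: |R|=1.68280 >1
Interval (-1.4545, 0).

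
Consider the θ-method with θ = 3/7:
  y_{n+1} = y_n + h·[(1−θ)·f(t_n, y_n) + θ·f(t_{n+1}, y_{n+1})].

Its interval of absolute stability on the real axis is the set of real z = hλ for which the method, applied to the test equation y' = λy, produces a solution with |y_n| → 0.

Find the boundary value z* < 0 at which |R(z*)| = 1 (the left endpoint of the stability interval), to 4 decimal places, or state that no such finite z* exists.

z* = -14.0000.

With y'=λy (z=hλ):
  y_{n+1} = y_n + z·[4/7·y_n + 3/7·y_{n+1}] ⇒ (1 − 3/7z)y_{n+1} = (1 + 4/7z)y_n
  Hence R(z) = (1 + 4/7z)/(1 − 3/7z).

Find x<0 with |R(x)|<1.
x=-0.37: |R|=0.6806
R=−1: 1+4/7x = −1+3/7x ⇒ -1/7x=2 ⇒ x=2/(-1/7)=-14.0000
Confirm numerically:
  x=-12.517: |R|=0.96671 <1
  x=-12.014: |R|=0.95386 <1
  x=-11.627: |R|=0.94334 <1
  x=-5.817: |R|=0.66533 <1
  x=-14.484: |R|=1.00959 >1
  x=-14.376: |R|=1.00750 >1
  x=-14.331: |R|=1.00662 >1
Stable set (-14.0000, 0).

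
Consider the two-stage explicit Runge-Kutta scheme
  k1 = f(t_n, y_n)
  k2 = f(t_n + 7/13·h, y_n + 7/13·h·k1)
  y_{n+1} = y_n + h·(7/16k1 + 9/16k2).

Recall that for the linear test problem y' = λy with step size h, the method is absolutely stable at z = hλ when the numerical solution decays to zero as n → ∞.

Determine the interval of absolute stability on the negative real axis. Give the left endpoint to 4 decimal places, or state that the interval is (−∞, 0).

Set f=λy, z=hλ:
  k1=λy_n ⇒ h·k1=z·y_n;  k2=λ(1+7/13z)y_n ⇒ h·k2=z(1+7/13z)y_n
  y_{n+1}/y_n = 1 + 7/16z + 9/16z(1+7/13z) = 1 + z + 63/208z²
  R(z) = 1 + z + 63/208z².

Find x<0 with |R(x)|<1.
x=-0.93: |R|=0.3320
R=1: x+63/208x²=0 ⇒ x=−208/63=-3.3016; min R=1−1/(4·63/208)=0.1746>−1
Confirm numerically:
  x=-2.899: |R|=0.64650 <1
  x=-2.343: |R|=0.31973 <1
  x=-1.575: |R|=0.17634 <1
  x=-3.747: |R|=1.50550 >1
  x=-3.499: |R|=1.20922 >1
Interval (-3.3016, 0).

z∈(-3.3016,0).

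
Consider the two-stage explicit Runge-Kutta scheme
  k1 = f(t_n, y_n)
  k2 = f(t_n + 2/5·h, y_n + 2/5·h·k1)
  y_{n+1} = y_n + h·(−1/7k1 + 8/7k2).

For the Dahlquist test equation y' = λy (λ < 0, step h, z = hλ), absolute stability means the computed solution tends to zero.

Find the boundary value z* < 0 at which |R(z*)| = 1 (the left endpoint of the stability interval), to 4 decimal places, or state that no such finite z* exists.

Set f=λy, z=hλ:
  k1=λy_n ⇒ h·k1=z·y_n;  k2=λ(1+2/5z)y_n ⇒ h·k2=z(1+2/5z)y_n
  y_{n+1}/y_n = 1 − 1/7z + 8/7z(1+2/5z) = 1 + z + 16/35z²
  ⇒ R(z) = 1 + z + 16/35z².

Need |R(x)|<1, x<0.
x=-1.44: |R|=0.5079
R=1: x+16/35x²=0 ⇒ x=−35/16=-2.1875; min R=1−1/(4·16/35)=0.4531>−1
Confirm numerically:
  x=-1.910: |R|=0.75770 <1
  x=-1.822: |R|=0.69557 <1
  x=-1.718: |R|=0.63127 <1
  x=-1.412: |R|=0.49943 <1
  x=-2.727: |R|=1.67256 >1
  x=-2.564: |R|=1.44130 >1
  x=-2.398: |R|=1.23076 >1
Interval (-2.1875, 0).

left endpoint -2.1875.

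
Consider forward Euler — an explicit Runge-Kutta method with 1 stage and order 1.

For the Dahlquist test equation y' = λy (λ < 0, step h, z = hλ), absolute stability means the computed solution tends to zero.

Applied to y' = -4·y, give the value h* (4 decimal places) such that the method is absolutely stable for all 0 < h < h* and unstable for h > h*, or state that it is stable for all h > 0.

Test eqn y'=λy, z=hλ:
  order 1, 1-stage ⇒ R(z)=1+z
  (e.g. R(-0.89)=0.11000, |R|=0.11000)

Find x<0 with |R(x)|<1.
x=-0.89: |R|=0.1100
|R(-2.17)|=1.1700 |R(-2.01)|=1.0100 |R(-1.48)|=0.4800
Bisect:
  x_lo=-2.8494 |R|=1.8494  x_hi=-0.2291 |R|=0.7709
  mid=-1.53925 |R|=0.53925 →hi
  mid=-2.19435 |R|=1.19435 →lo
  mid=-1.86680 |R|=0.86680 →hi
  mid=-2.03058 |R|=1.03058 →lo
  mid=-1.94869 |R|=0.94869 →hi
  mid=-1.98963 |R|=0.98963 →hi
  mid=-2.01010 |R|=1.01010 →lo
  ...
  [-2.00003,-1.99987] ⇒ x*=-2.0000
Interval (-2.0000, 0).

(-2.0000,0); λ=-4 ⇒ h* = 0.5000.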